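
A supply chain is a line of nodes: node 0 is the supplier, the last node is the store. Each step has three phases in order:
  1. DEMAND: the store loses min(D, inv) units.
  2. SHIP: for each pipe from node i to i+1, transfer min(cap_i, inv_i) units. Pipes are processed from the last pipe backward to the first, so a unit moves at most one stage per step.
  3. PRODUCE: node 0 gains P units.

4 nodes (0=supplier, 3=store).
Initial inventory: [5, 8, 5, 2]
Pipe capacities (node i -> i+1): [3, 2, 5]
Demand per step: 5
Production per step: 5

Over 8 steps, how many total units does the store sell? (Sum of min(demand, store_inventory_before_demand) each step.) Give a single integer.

Step 1: sold=2 (running total=2) -> [7 9 2 5]
Step 2: sold=5 (running total=7) -> [9 10 2 2]
Step 3: sold=2 (running total=9) -> [11 11 2 2]
Step 4: sold=2 (running total=11) -> [13 12 2 2]
Step 5: sold=2 (running total=13) -> [15 13 2 2]
Step 6: sold=2 (running total=15) -> [17 14 2 2]
Step 7: sold=2 (running total=17) -> [19 15 2 2]
Step 8: sold=2 (running total=19) -> [21 16 2 2]

Answer: 19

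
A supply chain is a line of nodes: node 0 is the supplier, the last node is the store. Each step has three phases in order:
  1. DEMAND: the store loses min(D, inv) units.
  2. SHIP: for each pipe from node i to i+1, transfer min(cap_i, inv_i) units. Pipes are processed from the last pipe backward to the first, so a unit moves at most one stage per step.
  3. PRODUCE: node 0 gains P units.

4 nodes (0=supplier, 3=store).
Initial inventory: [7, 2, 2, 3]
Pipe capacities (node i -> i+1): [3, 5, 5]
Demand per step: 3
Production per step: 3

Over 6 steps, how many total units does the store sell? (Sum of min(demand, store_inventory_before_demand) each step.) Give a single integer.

Answer: 16

Derivation:
Step 1: sold=3 (running total=3) -> [7 3 2 2]
Step 2: sold=2 (running total=5) -> [7 3 3 2]
Step 3: sold=2 (running total=7) -> [7 3 3 3]
Step 4: sold=3 (running total=10) -> [7 3 3 3]
Step 5: sold=3 (running total=13) -> [7 3 3 3]
Step 6: sold=3 (running total=16) -> [7 3 3 3]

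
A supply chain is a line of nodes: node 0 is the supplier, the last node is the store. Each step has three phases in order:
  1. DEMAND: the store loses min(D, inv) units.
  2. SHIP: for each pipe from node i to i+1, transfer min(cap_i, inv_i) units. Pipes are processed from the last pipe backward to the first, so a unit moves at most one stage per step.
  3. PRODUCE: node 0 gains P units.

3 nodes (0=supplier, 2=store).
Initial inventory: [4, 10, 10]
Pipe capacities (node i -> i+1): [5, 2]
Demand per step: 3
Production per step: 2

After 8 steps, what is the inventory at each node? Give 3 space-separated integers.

Step 1: demand=3,sold=3 ship[1->2]=2 ship[0->1]=4 prod=2 -> inv=[2 12 9]
Step 2: demand=3,sold=3 ship[1->2]=2 ship[0->1]=2 prod=2 -> inv=[2 12 8]
Step 3: demand=3,sold=3 ship[1->2]=2 ship[0->1]=2 prod=2 -> inv=[2 12 7]
Step 4: demand=3,sold=3 ship[1->2]=2 ship[0->1]=2 prod=2 -> inv=[2 12 6]
Step 5: demand=3,sold=3 ship[1->2]=2 ship[0->1]=2 prod=2 -> inv=[2 12 5]
Step 6: demand=3,sold=3 ship[1->2]=2 ship[0->1]=2 prod=2 -> inv=[2 12 4]
Step 7: demand=3,sold=3 ship[1->2]=2 ship[0->1]=2 prod=2 -> inv=[2 12 3]
Step 8: demand=3,sold=3 ship[1->2]=2 ship[0->1]=2 prod=2 -> inv=[2 12 2]

2 12 2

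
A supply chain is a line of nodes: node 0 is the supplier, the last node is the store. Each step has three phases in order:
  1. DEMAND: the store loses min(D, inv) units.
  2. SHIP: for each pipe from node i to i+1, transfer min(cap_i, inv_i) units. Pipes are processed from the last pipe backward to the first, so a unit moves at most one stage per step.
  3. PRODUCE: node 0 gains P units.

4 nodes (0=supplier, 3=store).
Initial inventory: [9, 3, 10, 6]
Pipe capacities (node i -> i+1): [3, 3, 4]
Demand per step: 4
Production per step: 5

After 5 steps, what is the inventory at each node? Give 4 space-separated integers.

Step 1: demand=4,sold=4 ship[2->3]=4 ship[1->2]=3 ship[0->1]=3 prod=5 -> inv=[11 3 9 6]
Step 2: demand=4,sold=4 ship[2->3]=4 ship[1->2]=3 ship[0->1]=3 prod=5 -> inv=[13 3 8 6]
Step 3: demand=4,sold=4 ship[2->3]=4 ship[1->2]=3 ship[0->1]=3 prod=5 -> inv=[15 3 7 6]
Step 4: demand=4,sold=4 ship[2->3]=4 ship[1->2]=3 ship[0->1]=3 prod=5 -> inv=[17 3 6 6]
Step 5: demand=4,sold=4 ship[2->3]=4 ship[1->2]=3 ship[0->1]=3 prod=5 -> inv=[19 3 5 6]

19 3 5 6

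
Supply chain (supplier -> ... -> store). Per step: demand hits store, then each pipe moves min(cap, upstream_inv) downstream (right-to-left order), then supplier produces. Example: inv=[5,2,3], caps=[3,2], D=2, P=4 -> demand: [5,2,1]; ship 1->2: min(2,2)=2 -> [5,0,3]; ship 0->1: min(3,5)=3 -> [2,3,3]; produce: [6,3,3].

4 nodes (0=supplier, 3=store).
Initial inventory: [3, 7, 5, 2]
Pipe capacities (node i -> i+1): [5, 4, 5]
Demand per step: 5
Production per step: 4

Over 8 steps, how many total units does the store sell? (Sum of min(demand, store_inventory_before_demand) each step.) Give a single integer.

Answer: 31

Derivation:
Step 1: sold=2 (running total=2) -> [4 6 4 5]
Step 2: sold=5 (running total=7) -> [4 6 4 4]
Step 3: sold=4 (running total=11) -> [4 6 4 4]
Step 4: sold=4 (running total=15) -> [4 6 4 4]
Step 5: sold=4 (running total=19) -> [4 6 4 4]
Step 6: sold=4 (running total=23) -> [4 6 4 4]
Step 7: sold=4 (running total=27) -> [4 6 4 4]
Step 8: sold=4 (running total=31) -> [4 6 4 4]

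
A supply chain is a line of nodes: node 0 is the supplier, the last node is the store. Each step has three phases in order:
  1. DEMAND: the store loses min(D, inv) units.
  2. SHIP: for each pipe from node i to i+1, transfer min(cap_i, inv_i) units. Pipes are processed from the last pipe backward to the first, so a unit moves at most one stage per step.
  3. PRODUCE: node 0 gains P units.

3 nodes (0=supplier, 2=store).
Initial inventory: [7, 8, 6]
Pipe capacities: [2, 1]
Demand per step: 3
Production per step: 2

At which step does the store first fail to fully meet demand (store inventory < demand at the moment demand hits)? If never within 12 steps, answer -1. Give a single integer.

Step 1: demand=3,sold=3 ship[1->2]=1 ship[0->1]=2 prod=2 -> [7 9 4]
Step 2: demand=3,sold=3 ship[1->2]=1 ship[0->1]=2 prod=2 -> [7 10 2]
Step 3: demand=3,sold=2 ship[1->2]=1 ship[0->1]=2 prod=2 -> [7 11 1]
Step 4: demand=3,sold=1 ship[1->2]=1 ship[0->1]=2 prod=2 -> [7 12 1]
Step 5: demand=3,sold=1 ship[1->2]=1 ship[0->1]=2 prod=2 -> [7 13 1]
Step 6: demand=3,sold=1 ship[1->2]=1 ship[0->1]=2 prod=2 -> [7 14 1]
Step 7: demand=3,sold=1 ship[1->2]=1 ship[0->1]=2 prod=2 -> [7 15 1]
Step 8: demand=3,sold=1 ship[1->2]=1 ship[0->1]=2 prod=2 -> [7 16 1]
Step 9: demand=3,sold=1 ship[1->2]=1 ship[0->1]=2 prod=2 -> [7 17 1]
Step 10: demand=3,sold=1 ship[1->2]=1 ship[0->1]=2 prod=2 -> [7 18 1]
Step 11: demand=3,sold=1 ship[1->2]=1 ship[0->1]=2 prod=2 -> [7 19 1]
Step 12: demand=3,sold=1 ship[1->2]=1 ship[0->1]=2 prod=2 -> [7 20 1]
First stockout at step 3

3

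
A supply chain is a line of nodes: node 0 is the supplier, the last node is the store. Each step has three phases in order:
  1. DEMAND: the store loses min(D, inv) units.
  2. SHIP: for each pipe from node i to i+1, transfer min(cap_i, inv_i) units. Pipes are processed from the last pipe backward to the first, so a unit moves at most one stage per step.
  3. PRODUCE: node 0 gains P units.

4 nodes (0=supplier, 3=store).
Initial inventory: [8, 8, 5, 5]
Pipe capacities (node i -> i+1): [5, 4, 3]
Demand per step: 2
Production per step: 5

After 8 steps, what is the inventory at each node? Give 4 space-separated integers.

Step 1: demand=2,sold=2 ship[2->3]=3 ship[1->2]=4 ship[0->1]=5 prod=5 -> inv=[8 9 6 6]
Step 2: demand=2,sold=2 ship[2->3]=3 ship[1->2]=4 ship[0->1]=5 prod=5 -> inv=[8 10 7 7]
Step 3: demand=2,sold=2 ship[2->3]=3 ship[1->2]=4 ship[0->1]=5 prod=5 -> inv=[8 11 8 8]
Step 4: demand=2,sold=2 ship[2->3]=3 ship[1->2]=4 ship[0->1]=5 prod=5 -> inv=[8 12 9 9]
Step 5: demand=2,sold=2 ship[2->3]=3 ship[1->2]=4 ship[0->1]=5 prod=5 -> inv=[8 13 10 10]
Step 6: demand=2,sold=2 ship[2->3]=3 ship[1->2]=4 ship[0->1]=5 prod=5 -> inv=[8 14 11 11]
Step 7: demand=2,sold=2 ship[2->3]=3 ship[1->2]=4 ship[0->1]=5 prod=5 -> inv=[8 15 12 12]
Step 8: demand=2,sold=2 ship[2->3]=3 ship[1->2]=4 ship[0->1]=5 prod=5 -> inv=[8 16 13 13]

8 16 13 13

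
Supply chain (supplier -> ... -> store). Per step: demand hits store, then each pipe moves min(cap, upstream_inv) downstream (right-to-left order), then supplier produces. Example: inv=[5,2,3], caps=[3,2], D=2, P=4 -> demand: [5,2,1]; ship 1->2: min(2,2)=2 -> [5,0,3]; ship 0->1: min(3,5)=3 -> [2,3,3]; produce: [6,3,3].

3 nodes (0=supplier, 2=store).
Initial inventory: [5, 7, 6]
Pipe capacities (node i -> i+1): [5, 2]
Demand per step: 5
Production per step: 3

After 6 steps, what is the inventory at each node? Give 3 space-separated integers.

Step 1: demand=5,sold=5 ship[1->2]=2 ship[0->1]=5 prod=3 -> inv=[3 10 3]
Step 2: demand=5,sold=3 ship[1->2]=2 ship[0->1]=3 prod=3 -> inv=[3 11 2]
Step 3: demand=5,sold=2 ship[1->2]=2 ship[0->1]=3 prod=3 -> inv=[3 12 2]
Step 4: demand=5,sold=2 ship[1->2]=2 ship[0->1]=3 prod=3 -> inv=[3 13 2]
Step 5: demand=5,sold=2 ship[1->2]=2 ship[0->1]=3 prod=3 -> inv=[3 14 2]
Step 6: demand=5,sold=2 ship[1->2]=2 ship[0->1]=3 prod=3 -> inv=[3 15 2]

3 15 2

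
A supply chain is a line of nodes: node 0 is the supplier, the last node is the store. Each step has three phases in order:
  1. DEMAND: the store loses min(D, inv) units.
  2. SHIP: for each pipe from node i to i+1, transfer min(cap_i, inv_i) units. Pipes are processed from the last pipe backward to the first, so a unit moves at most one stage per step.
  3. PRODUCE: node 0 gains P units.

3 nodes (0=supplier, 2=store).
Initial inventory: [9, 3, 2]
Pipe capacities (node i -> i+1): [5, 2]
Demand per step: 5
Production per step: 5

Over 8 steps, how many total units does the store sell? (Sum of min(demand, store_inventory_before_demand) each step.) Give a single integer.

Step 1: sold=2 (running total=2) -> [9 6 2]
Step 2: sold=2 (running total=4) -> [9 9 2]
Step 3: sold=2 (running total=6) -> [9 12 2]
Step 4: sold=2 (running total=8) -> [9 15 2]
Step 5: sold=2 (running total=10) -> [9 18 2]
Step 6: sold=2 (running total=12) -> [9 21 2]
Step 7: sold=2 (running total=14) -> [9 24 2]
Step 8: sold=2 (running total=16) -> [9 27 2]

Answer: 16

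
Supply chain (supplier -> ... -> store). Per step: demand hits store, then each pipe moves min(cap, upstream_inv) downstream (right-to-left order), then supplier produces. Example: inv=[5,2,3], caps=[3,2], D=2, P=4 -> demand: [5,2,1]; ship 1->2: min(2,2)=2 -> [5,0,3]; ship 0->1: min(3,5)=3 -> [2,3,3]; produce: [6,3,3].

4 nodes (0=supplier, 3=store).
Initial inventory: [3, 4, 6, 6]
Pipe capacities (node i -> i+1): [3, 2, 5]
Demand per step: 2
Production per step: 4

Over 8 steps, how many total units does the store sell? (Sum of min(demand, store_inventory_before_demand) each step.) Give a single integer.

Answer: 16

Derivation:
Step 1: sold=2 (running total=2) -> [4 5 3 9]
Step 2: sold=2 (running total=4) -> [5 6 2 10]
Step 3: sold=2 (running total=6) -> [6 7 2 10]
Step 4: sold=2 (running total=8) -> [7 8 2 10]
Step 5: sold=2 (running total=10) -> [8 9 2 10]
Step 6: sold=2 (running total=12) -> [9 10 2 10]
Step 7: sold=2 (running total=14) -> [10 11 2 10]
Step 8: sold=2 (running total=16) -> [11 12 2 10]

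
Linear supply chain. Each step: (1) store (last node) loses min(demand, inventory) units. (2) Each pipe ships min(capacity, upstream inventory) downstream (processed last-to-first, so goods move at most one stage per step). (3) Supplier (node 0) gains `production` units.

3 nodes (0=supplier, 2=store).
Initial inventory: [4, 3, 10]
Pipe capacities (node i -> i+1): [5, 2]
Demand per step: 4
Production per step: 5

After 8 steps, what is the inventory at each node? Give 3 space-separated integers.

Step 1: demand=4,sold=4 ship[1->2]=2 ship[0->1]=4 prod=5 -> inv=[5 5 8]
Step 2: demand=4,sold=4 ship[1->2]=2 ship[0->1]=5 prod=5 -> inv=[5 8 6]
Step 3: demand=4,sold=4 ship[1->2]=2 ship[0->1]=5 prod=5 -> inv=[5 11 4]
Step 4: demand=4,sold=4 ship[1->2]=2 ship[0->1]=5 prod=5 -> inv=[5 14 2]
Step 5: demand=4,sold=2 ship[1->2]=2 ship[0->1]=5 prod=5 -> inv=[5 17 2]
Step 6: demand=4,sold=2 ship[1->2]=2 ship[0->1]=5 prod=5 -> inv=[5 20 2]
Step 7: demand=4,sold=2 ship[1->2]=2 ship[0->1]=5 prod=5 -> inv=[5 23 2]
Step 8: demand=4,sold=2 ship[1->2]=2 ship[0->1]=5 prod=5 -> inv=[5 26 2]

5 26 2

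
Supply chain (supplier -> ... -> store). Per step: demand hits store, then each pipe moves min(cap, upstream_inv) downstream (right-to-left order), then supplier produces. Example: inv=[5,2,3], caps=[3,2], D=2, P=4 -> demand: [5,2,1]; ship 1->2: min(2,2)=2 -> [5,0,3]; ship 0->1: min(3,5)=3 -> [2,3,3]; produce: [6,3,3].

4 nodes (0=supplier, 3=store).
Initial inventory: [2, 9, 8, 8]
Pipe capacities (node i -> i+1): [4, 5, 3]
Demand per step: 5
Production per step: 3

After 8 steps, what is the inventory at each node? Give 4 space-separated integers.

Step 1: demand=5,sold=5 ship[2->3]=3 ship[1->2]=5 ship[0->1]=2 prod=3 -> inv=[3 6 10 6]
Step 2: demand=5,sold=5 ship[2->3]=3 ship[1->2]=5 ship[0->1]=3 prod=3 -> inv=[3 4 12 4]
Step 3: demand=5,sold=4 ship[2->3]=3 ship[1->2]=4 ship[0->1]=3 prod=3 -> inv=[3 3 13 3]
Step 4: demand=5,sold=3 ship[2->3]=3 ship[1->2]=3 ship[0->1]=3 prod=3 -> inv=[3 3 13 3]
Step 5: demand=5,sold=3 ship[2->3]=3 ship[1->2]=3 ship[0->1]=3 prod=3 -> inv=[3 3 13 3]
Step 6: demand=5,sold=3 ship[2->3]=3 ship[1->2]=3 ship[0->1]=3 prod=3 -> inv=[3 3 13 3]
Step 7: demand=5,sold=3 ship[2->3]=3 ship[1->2]=3 ship[0->1]=3 prod=3 -> inv=[3 3 13 3]
Step 8: demand=5,sold=3 ship[2->3]=3 ship[1->2]=3 ship[0->1]=3 prod=3 -> inv=[3 3 13 3]

3 3 13 3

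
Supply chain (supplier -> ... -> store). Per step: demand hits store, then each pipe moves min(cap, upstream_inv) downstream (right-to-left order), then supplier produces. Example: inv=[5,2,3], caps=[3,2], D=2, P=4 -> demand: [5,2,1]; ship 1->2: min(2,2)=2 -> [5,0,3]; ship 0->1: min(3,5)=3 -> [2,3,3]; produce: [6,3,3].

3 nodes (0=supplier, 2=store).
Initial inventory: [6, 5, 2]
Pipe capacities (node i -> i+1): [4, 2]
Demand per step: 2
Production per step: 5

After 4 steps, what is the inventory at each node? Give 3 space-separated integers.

Step 1: demand=2,sold=2 ship[1->2]=2 ship[0->1]=4 prod=5 -> inv=[7 7 2]
Step 2: demand=2,sold=2 ship[1->2]=2 ship[0->1]=4 prod=5 -> inv=[8 9 2]
Step 3: demand=2,sold=2 ship[1->2]=2 ship[0->1]=4 prod=5 -> inv=[9 11 2]
Step 4: demand=2,sold=2 ship[1->2]=2 ship[0->1]=4 prod=5 -> inv=[10 13 2]

10 13 2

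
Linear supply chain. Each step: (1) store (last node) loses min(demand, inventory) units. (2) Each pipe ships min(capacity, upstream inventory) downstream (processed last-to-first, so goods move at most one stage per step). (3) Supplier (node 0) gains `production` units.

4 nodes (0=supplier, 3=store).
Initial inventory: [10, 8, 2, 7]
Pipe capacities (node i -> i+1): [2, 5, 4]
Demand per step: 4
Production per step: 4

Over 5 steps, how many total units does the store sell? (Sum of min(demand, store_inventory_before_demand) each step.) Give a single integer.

Step 1: sold=4 (running total=4) -> [12 5 5 5]
Step 2: sold=4 (running total=8) -> [14 2 6 5]
Step 3: sold=4 (running total=12) -> [16 2 4 5]
Step 4: sold=4 (running total=16) -> [18 2 2 5]
Step 5: sold=4 (running total=20) -> [20 2 2 3]

Answer: 20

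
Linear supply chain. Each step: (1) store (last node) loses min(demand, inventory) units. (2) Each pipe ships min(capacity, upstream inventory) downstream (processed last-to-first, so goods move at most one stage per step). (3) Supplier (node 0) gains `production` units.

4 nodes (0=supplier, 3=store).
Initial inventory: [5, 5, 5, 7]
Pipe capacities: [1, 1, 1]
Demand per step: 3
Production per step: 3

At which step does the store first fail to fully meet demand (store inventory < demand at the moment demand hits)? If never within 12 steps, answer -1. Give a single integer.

Step 1: demand=3,sold=3 ship[2->3]=1 ship[1->2]=1 ship[0->1]=1 prod=3 -> [7 5 5 5]
Step 2: demand=3,sold=3 ship[2->3]=1 ship[1->2]=1 ship[0->1]=1 prod=3 -> [9 5 5 3]
Step 3: demand=3,sold=3 ship[2->3]=1 ship[1->2]=1 ship[0->1]=1 prod=3 -> [11 5 5 1]
Step 4: demand=3,sold=1 ship[2->3]=1 ship[1->2]=1 ship[0->1]=1 prod=3 -> [13 5 5 1]
Step 5: demand=3,sold=1 ship[2->3]=1 ship[1->2]=1 ship[0->1]=1 prod=3 -> [15 5 5 1]
Step 6: demand=3,sold=1 ship[2->3]=1 ship[1->2]=1 ship[0->1]=1 prod=3 -> [17 5 5 1]
Step 7: demand=3,sold=1 ship[2->3]=1 ship[1->2]=1 ship[0->1]=1 prod=3 -> [19 5 5 1]
Step 8: demand=3,sold=1 ship[2->3]=1 ship[1->2]=1 ship[0->1]=1 prod=3 -> [21 5 5 1]
Step 9: demand=3,sold=1 ship[2->3]=1 ship[1->2]=1 ship[0->1]=1 prod=3 -> [23 5 5 1]
Step 10: demand=3,sold=1 ship[2->3]=1 ship[1->2]=1 ship[0->1]=1 prod=3 -> [25 5 5 1]
Step 11: demand=3,sold=1 ship[2->3]=1 ship[1->2]=1 ship[0->1]=1 prod=3 -> [27 5 5 1]
Step 12: demand=3,sold=1 ship[2->3]=1 ship[1->2]=1 ship[0->1]=1 prod=3 -> [29 5 5 1]
First stockout at step 4

4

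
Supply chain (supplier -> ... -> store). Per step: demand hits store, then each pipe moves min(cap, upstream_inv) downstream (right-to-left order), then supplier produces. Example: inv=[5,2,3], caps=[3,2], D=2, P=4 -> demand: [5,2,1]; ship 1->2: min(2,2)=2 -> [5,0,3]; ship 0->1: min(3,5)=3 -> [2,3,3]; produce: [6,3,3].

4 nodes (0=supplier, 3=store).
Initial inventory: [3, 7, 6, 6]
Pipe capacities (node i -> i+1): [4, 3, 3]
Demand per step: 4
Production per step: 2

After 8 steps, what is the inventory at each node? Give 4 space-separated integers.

Step 1: demand=4,sold=4 ship[2->3]=3 ship[1->2]=3 ship[0->1]=3 prod=2 -> inv=[2 7 6 5]
Step 2: demand=4,sold=4 ship[2->3]=3 ship[1->2]=3 ship[0->1]=2 prod=2 -> inv=[2 6 6 4]
Step 3: demand=4,sold=4 ship[2->3]=3 ship[1->2]=3 ship[0->1]=2 prod=2 -> inv=[2 5 6 3]
Step 4: demand=4,sold=3 ship[2->3]=3 ship[1->2]=3 ship[0->1]=2 prod=2 -> inv=[2 4 6 3]
Step 5: demand=4,sold=3 ship[2->3]=3 ship[1->2]=3 ship[0->1]=2 prod=2 -> inv=[2 3 6 3]
Step 6: demand=4,sold=3 ship[2->3]=3 ship[1->2]=3 ship[0->1]=2 prod=2 -> inv=[2 2 6 3]
Step 7: demand=4,sold=3 ship[2->3]=3 ship[1->2]=2 ship[0->1]=2 prod=2 -> inv=[2 2 5 3]
Step 8: demand=4,sold=3 ship[2->3]=3 ship[1->2]=2 ship[0->1]=2 prod=2 -> inv=[2 2 4 3]

2 2 4 3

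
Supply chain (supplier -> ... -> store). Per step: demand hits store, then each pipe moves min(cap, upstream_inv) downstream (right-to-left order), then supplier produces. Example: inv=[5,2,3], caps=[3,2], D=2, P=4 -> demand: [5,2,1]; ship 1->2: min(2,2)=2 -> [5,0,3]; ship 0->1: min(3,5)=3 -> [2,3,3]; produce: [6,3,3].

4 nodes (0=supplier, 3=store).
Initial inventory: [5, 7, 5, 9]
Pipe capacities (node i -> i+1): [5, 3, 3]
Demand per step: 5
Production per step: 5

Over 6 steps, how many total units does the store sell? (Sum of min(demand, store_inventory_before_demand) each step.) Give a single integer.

Step 1: sold=5 (running total=5) -> [5 9 5 7]
Step 2: sold=5 (running total=10) -> [5 11 5 5]
Step 3: sold=5 (running total=15) -> [5 13 5 3]
Step 4: sold=3 (running total=18) -> [5 15 5 3]
Step 5: sold=3 (running total=21) -> [5 17 5 3]
Step 6: sold=3 (running total=24) -> [5 19 5 3]

Answer: 24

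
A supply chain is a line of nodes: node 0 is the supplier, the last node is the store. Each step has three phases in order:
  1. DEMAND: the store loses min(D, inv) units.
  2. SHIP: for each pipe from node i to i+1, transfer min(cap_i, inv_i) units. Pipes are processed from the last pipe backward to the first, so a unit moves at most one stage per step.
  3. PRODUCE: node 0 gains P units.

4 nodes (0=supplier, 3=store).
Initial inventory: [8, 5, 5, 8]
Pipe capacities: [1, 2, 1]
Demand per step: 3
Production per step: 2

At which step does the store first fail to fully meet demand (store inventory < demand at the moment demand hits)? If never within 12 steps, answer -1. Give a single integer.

Step 1: demand=3,sold=3 ship[2->3]=1 ship[1->2]=2 ship[0->1]=1 prod=2 -> [9 4 6 6]
Step 2: demand=3,sold=3 ship[2->3]=1 ship[1->2]=2 ship[0->1]=1 prod=2 -> [10 3 7 4]
Step 3: demand=3,sold=3 ship[2->3]=1 ship[1->2]=2 ship[0->1]=1 prod=2 -> [11 2 8 2]
Step 4: demand=3,sold=2 ship[2->3]=1 ship[1->2]=2 ship[0->1]=1 prod=2 -> [12 1 9 1]
Step 5: demand=3,sold=1 ship[2->3]=1 ship[1->2]=1 ship[0->1]=1 prod=2 -> [13 1 9 1]
Step 6: demand=3,sold=1 ship[2->3]=1 ship[1->2]=1 ship[0->1]=1 prod=2 -> [14 1 9 1]
Step 7: demand=3,sold=1 ship[2->3]=1 ship[1->2]=1 ship[0->1]=1 prod=2 -> [15 1 9 1]
Step 8: demand=3,sold=1 ship[2->3]=1 ship[1->2]=1 ship[0->1]=1 prod=2 -> [16 1 9 1]
Step 9: demand=3,sold=1 ship[2->3]=1 ship[1->2]=1 ship[0->1]=1 prod=2 -> [17 1 9 1]
Step 10: demand=3,sold=1 ship[2->3]=1 ship[1->2]=1 ship[0->1]=1 prod=2 -> [18 1 9 1]
Step 11: demand=3,sold=1 ship[2->3]=1 ship[1->2]=1 ship[0->1]=1 prod=2 -> [19 1 9 1]
Step 12: demand=3,sold=1 ship[2->3]=1 ship[1->2]=1 ship[0->1]=1 prod=2 -> [20 1 9 1]
First stockout at step 4

4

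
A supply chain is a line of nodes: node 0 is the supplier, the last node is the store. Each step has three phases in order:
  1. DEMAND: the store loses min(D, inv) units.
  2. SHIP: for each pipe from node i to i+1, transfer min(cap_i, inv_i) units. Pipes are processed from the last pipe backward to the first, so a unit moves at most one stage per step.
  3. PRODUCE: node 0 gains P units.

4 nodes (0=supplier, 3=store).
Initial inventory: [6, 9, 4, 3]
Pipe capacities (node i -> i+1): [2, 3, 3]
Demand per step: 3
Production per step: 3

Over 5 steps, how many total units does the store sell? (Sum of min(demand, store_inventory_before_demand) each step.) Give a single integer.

Answer: 15

Derivation:
Step 1: sold=3 (running total=3) -> [7 8 4 3]
Step 2: sold=3 (running total=6) -> [8 7 4 3]
Step 3: sold=3 (running total=9) -> [9 6 4 3]
Step 4: sold=3 (running total=12) -> [10 5 4 3]
Step 5: sold=3 (running total=15) -> [11 4 4 3]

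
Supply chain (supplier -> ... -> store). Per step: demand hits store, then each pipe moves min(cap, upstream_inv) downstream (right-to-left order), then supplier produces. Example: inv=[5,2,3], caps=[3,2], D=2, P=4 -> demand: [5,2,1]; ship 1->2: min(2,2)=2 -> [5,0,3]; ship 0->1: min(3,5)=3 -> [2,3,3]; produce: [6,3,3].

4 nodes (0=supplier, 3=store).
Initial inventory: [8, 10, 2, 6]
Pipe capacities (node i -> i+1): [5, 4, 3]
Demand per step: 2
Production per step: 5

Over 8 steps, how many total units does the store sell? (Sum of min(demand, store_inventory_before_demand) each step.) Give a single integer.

Answer: 16

Derivation:
Step 1: sold=2 (running total=2) -> [8 11 4 6]
Step 2: sold=2 (running total=4) -> [8 12 5 7]
Step 3: sold=2 (running total=6) -> [8 13 6 8]
Step 4: sold=2 (running total=8) -> [8 14 7 9]
Step 5: sold=2 (running total=10) -> [8 15 8 10]
Step 6: sold=2 (running total=12) -> [8 16 9 11]
Step 7: sold=2 (running total=14) -> [8 17 10 12]
Step 8: sold=2 (running total=16) -> [8 18 11 13]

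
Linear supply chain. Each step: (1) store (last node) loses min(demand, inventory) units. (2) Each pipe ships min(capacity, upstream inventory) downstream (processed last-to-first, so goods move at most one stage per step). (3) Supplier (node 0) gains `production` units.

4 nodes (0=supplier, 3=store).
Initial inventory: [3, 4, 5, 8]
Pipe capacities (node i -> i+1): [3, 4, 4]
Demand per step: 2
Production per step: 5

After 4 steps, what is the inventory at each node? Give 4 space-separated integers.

Step 1: demand=2,sold=2 ship[2->3]=4 ship[1->2]=4 ship[0->1]=3 prod=5 -> inv=[5 3 5 10]
Step 2: demand=2,sold=2 ship[2->3]=4 ship[1->2]=3 ship[0->1]=3 prod=5 -> inv=[7 3 4 12]
Step 3: demand=2,sold=2 ship[2->3]=4 ship[1->2]=3 ship[0->1]=3 prod=5 -> inv=[9 3 3 14]
Step 4: demand=2,sold=2 ship[2->3]=3 ship[1->2]=3 ship[0->1]=3 prod=5 -> inv=[11 3 3 15]

11 3 3 15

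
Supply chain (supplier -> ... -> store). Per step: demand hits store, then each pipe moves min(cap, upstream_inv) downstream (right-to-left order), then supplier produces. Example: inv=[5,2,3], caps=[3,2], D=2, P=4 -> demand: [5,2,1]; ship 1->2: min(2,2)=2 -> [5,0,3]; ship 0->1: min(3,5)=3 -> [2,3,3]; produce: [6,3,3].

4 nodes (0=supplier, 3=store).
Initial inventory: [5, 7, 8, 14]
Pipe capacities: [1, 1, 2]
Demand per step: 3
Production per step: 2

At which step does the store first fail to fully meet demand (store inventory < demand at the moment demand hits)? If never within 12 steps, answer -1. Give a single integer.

Step 1: demand=3,sold=3 ship[2->3]=2 ship[1->2]=1 ship[0->1]=1 prod=2 -> [6 7 7 13]
Step 2: demand=3,sold=3 ship[2->3]=2 ship[1->2]=1 ship[0->1]=1 prod=2 -> [7 7 6 12]
Step 3: demand=3,sold=3 ship[2->3]=2 ship[1->2]=1 ship[0->1]=1 prod=2 -> [8 7 5 11]
Step 4: demand=3,sold=3 ship[2->3]=2 ship[1->2]=1 ship[0->1]=1 prod=2 -> [9 7 4 10]
Step 5: demand=3,sold=3 ship[2->3]=2 ship[1->2]=1 ship[0->1]=1 prod=2 -> [10 7 3 9]
Step 6: demand=3,sold=3 ship[2->3]=2 ship[1->2]=1 ship[0->1]=1 prod=2 -> [11 7 2 8]
Step 7: demand=3,sold=3 ship[2->3]=2 ship[1->2]=1 ship[0->1]=1 prod=2 -> [12 7 1 7]
Step 8: demand=3,sold=3 ship[2->3]=1 ship[1->2]=1 ship[0->1]=1 prod=2 -> [13 7 1 5]
Step 9: demand=3,sold=3 ship[2->3]=1 ship[1->2]=1 ship[0->1]=1 prod=2 -> [14 7 1 3]
Step 10: demand=3,sold=3 ship[2->3]=1 ship[1->2]=1 ship[0->1]=1 prod=2 -> [15 7 1 1]
Step 11: demand=3,sold=1 ship[2->3]=1 ship[1->2]=1 ship[0->1]=1 prod=2 -> [16 7 1 1]
Step 12: demand=3,sold=1 ship[2->3]=1 ship[1->2]=1 ship[0->1]=1 prod=2 -> [17 7 1 1]
First stockout at step 11

11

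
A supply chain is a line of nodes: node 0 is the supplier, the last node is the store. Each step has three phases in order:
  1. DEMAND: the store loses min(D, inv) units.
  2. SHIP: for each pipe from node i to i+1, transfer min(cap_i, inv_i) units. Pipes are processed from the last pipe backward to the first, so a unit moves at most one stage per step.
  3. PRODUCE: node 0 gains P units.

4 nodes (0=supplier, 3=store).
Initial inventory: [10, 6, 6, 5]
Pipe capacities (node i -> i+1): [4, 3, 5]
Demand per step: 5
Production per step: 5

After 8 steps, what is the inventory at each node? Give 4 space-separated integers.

Step 1: demand=5,sold=5 ship[2->3]=5 ship[1->2]=3 ship[0->1]=4 prod=5 -> inv=[11 7 4 5]
Step 2: demand=5,sold=5 ship[2->3]=4 ship[1->2]=3 ship[0->1]=4 prod=5 -> inv=[12 8 3 4]
Step 3: demand=5,sold=4 ship[2->3]=3 ship[1->2]=3 ship[0->1]=4 prod=5 -> inv=[13 9 3 3]
Step 4: demand=5,sold=3 ship[2->3]=3 ship[1->2]=3 ship[0->1]=4 prod=5 -> inv=[14 10 3 3]
Step 5: demand=5,sold=3 ship[2->3]=3 ship[1->2]=3 ship[0->1]=4 prod=5 -> inv=[15 11 3 3]
Step 6: demand=5,sold=3 ship[2->3]=3 ship[1->2]=3 ship[0->1]=4 prod=5 -> inv=[16 12 3 3]
Step 7: demand=5,sold=3 ship[2->3]=3 ship[1->2]=3 ship[0->1]=4 prod=5 -> inv=[17 13 3 3]
Step 8: demand=5,sold=3 ship[2->3]=3 ship[1->2]=3 ship[0->1]=4 prod=5 -> inv=[18 14 3 3]

18 14 3 3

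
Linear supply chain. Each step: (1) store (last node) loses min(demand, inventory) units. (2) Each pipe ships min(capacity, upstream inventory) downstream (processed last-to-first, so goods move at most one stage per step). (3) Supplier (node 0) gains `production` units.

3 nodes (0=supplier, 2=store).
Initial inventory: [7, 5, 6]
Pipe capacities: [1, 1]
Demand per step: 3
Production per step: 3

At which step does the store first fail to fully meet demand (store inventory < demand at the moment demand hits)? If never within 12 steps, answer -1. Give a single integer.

Step 1: demand=3,sold=3 ship[1->2]=1 ship[0->1]=1 prod=3 -> [9 5 4]
Step 2: demand=3,sold=3 ship[1->2]=1 ship[0->1]=1 prod=3 -> [11 5 2]
Step 3: demand=3,sold=2 ship[1->2]=1 ship[0->1]=1 prod=3 -> [13 5 1]
Step 4: demand=3,sold=1 ship[1->2]=1 ship[0->1]=1 prod=3 -> [15 5 1]
Step 5: demand=3,sold=1 ship[1->2]=1 ship[0->1]=1 prod=3 -> [17 5 1]
Step 6: demand=3,sold=1 ship[1->2]=1 ship[0->1]=1 prod=3 -> [19 5 1]
Step 7: demand=3,sold=1 ship[1->2]=1 ship[0->1]=1 prod=3 -> [21 5 1]
Step 8: demand=3,sold=1 ship[1->2]=1 ship[0->1]=1 prod=3 -> [23 5 1]
Step 9: demand=3,sold=1 ship[1->2]=1 ship[0->1]=1 prod=3 -> [25 5 1]
Step 10: demand=3,sold=1 ship[1->2]=1 ship[0->1]=1 prod=3 -> [27 5 1]
Step 11: demand=3,sold=1 ship[1->2]=1 ship[0->1]=1 prod=3 -> [29 5 1]
Step 12: demand=3,sold=1 ship[1->2]=1 ship[0->1]=1 prod=3 -> [31 5 1]
First stockout at step 3

3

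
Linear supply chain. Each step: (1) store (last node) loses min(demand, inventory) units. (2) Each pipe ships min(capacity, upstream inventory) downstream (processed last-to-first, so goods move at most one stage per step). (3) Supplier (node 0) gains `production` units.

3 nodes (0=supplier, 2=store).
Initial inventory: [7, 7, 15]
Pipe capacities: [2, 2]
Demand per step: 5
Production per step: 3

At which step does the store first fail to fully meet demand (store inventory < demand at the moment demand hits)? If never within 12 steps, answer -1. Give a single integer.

Step 1: demand=5,sold=5 ship[1->2]=2 ship[0->1]=2 prod=3 -> [8 7 12]
Step 2: demand=5,sold=5 ship[1->2]=2 ship[0->1]=2 prod=3 -> [9 7 9]
Step 3: demand=5,sold=5 ship[1->2]=2 ship[0->1]=2 prod=3 -> [10 7 6]
Step 4: demand=5,sold=5 ship[1->2]=2 ship[0->1]=2 prod=3 -> [11 7 3]
Step 5: demand=5,sold=3 ship[1->2]=2 ship[0->1]=2 prod=3 -> [12 7 2]
Step 6: demand=5,sold=2 ship[1->2]=2 ship[0->1]=2 prod=3 -> [13 7 2]
Step 7: demand=5,sold=2 ship[1->2]=2 ship[0->1]=2 prod=3 -> [14 7 2]
Step 8: demand=5,sold=2 ship[1->2]=2 ship[0->1]=2 prod=3 -> [15 7 2]
Step 9: demand=5,sold=2 ship[1->2]=2 ship[0->1]=2 prod=3 -> [16 7 2]
Step 10: demand=5,sold=2 ship[1->2]=2 ship[0->1]=2 prod=3 -> [17 7 2]
Step 11: demand=5,sold=2 ship[1->2]=2 ship[0->1]=2 prod=3 -> [18 7 2]
Step 12: demand=5,sold=2 ship[1->2]=2 ship[0->1]=2 prod=3 -> [19 7 2]
First stockout at step 5

5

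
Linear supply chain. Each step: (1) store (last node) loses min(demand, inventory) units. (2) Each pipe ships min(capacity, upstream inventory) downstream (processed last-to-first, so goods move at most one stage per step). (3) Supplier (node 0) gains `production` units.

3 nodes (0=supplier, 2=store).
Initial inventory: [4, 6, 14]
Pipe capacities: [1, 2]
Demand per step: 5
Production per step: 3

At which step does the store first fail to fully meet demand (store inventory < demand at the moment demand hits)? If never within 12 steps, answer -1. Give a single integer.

Step 1: demand=5,sold=5 ship[1->2]=2 ship[0->1]=1 prod=3 -> [6 5 11]
Step 2: demand=5,sold=5 ship[1->2]=2 ship[0->1]=1 prod=3 -> [8 4 8]
Step 3: demand=5,sold=5 ship[1->2]=2 ship[0->1]=1 prod=3 -> [10 3 5]
Step 4: demand=5,sold=5 ship[1->2]=2 ship[0->1]=1 prod=3 -> [12 2 2]
Step 5: demand=5,sold=2 ship[1->2]=2 ship[0->1]=1 prod=3 -> [14 1 2]
Step 6: demand=5,sold=2 ship[1->2]=1 ship[0->1]=1 prod=3 -> [16 1 1]
Step 7: demand=5,sold=1 ship[1->2]=1 ship[0->1]=1 prod=3 -> [18 1 1]
Step 8: demand=5,sold=1 ship[1->2]=1 ship[0->1]=1 prod=3 -> [20 1 1]
Step 9: demand=5,sold=1 ship[1->2]=1 ship[0->1]=1 prod=3 -> [22 1 1]
Step 10: demand=5,sold=1 ship[1->2]=1 ship[0->1]=1 prod=3 -> [24 1 1]
Step 11: demand=5,sold=1 ship[1->2]=1 ship[0->1]=1 prod=3 -> [26 1 1]
Step 12: demand=5,sold=1 ship[1->2]=1 ship[0->1]=1 prod=3 -> [28 1 1]
First stockout at step 5

5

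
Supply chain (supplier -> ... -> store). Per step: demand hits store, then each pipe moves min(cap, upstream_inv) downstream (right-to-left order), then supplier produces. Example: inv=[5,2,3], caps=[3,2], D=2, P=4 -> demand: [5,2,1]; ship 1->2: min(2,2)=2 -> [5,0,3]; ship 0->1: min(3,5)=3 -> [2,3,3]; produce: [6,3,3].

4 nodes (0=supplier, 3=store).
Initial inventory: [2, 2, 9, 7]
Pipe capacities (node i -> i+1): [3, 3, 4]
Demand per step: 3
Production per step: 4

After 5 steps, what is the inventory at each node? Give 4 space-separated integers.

Step 1: demand=3,sold=3 ship[2->3]=4 ship[1->2]=2 ship[0->1]=2 prod=4 -> inv=[4 2 7 8]
Step 2: demand=3,sold=3 ship[2->3]=4 ship[1->2]=2 ship[0->1]=3 prod=4 -> inv=[5 3 5 9]
Step 3: demand=3,sold=3 ship[2->3]=4 ship[1->2]=3 ship[0->1]=3 prod=4 -> inv=[6 3 4 10]
Step 4: demand=3,sold=3 ship[2->3]=4 ship[1->2]=3 ship[0->1]=3 prod=4 -> inv=[7 3 3 11]
Step 5: demand=3,sold=3 ship[2->3]=3 ship[1->2]=3 ship[0->1]=3 prod=4 -> inv=[8 3 3 11]

8 3 3 11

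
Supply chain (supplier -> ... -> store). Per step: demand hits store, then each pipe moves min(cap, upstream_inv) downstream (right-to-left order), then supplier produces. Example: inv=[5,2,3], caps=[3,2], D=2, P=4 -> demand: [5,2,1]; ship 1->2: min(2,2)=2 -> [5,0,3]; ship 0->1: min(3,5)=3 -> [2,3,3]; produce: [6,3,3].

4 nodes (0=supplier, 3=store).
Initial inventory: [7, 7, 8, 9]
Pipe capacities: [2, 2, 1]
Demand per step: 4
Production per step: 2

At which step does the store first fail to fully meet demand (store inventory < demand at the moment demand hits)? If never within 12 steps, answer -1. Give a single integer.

Step 1: demand=4,sold=4 ship[2->3]=1 ship[1->2]=2 ship[0->1]=2 prod=2 -> [7 7 9 6]
Step 2: demand=4,sold=4 ship[2->3]=1 ship[1->2]=2 ship[0->1]=2 prod=2 -> [7 7 10 3]
Step 3: demand=4,sold=3 ship[2->3]=1 ship[1->2]=2 ship[0->1]=2 prod=2 -> [7 7 11 1]
Step 4: demand=4,sold=1 ship[2->3]=1 ship[1->2]=2 ship[0->1]=2 prod=2 -> [7 7 12 1]
Step 5: demand=4,sold=1 ship[2->3]=1 ship[1->2]=2 ship[0->1]=2 prod=2 -> [7 7 13 1]
Step 6: demand=4,sold=1 ship[2->3]=1 ship[1->2]=2 ship[0->1]=2 prod=2 -> [7 7 14 1]
Step 7: demand=4,sold=1 ship[2->3]=1 ship[1->2]=2 ship[0->1]=2 prod=2 -> [7 7 15 1]
Step 8: demand=4,sold=1 ship[2->3]=1 ship[1->2]=2 ship[0->1]=2 prod=2 -> [7 7 16 1]
Step 9: demand=4,sold=1 ship[2->3]=1 ship[1->2]=2 ship[0->1]=2 prod=2 -> [7 7 17 1]
Step 10: demand=4,sold=1 ship[2->3]=1 ship[1->2]=2 ship[0->1]=2 prod=2 -> [7 7 18 1]
Step 11: demand=4,sold=1 ship[2->3]=1 ship[1->2]=2 ship[0->1]=2 prod=2 -> [7 7 19 1]
Step 12: demand=4,sold=1 ship[2->3]=1 ship[1->2]=2 ship[0->1]=2 prod=2 -> [7 7 20 1]
First stockout at step 3

3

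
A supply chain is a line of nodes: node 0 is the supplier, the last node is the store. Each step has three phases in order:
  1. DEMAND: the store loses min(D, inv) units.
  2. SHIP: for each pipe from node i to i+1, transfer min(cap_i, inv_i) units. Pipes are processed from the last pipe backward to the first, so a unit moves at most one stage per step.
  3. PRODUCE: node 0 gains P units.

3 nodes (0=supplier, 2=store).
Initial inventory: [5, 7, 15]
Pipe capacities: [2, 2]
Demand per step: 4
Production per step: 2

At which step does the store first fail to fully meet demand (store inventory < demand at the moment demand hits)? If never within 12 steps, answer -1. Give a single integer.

Step 1: demand=4,sold=4 ship[1->2]=2 ship[0->1]=2 prod=2 -> [5 7 13]
Step 2: demand=4,sold=4 ship[1->2]=2 ship[0->1]=2 prod=2 -> [5 7 11]
Step 3: demand=4,sold=4 ship[1->2]=2 ship[0->1]=2 prod=2 -> [5 7 9]
Step 4: demand=4,sold=4 ship[1->2]=2 ship[0->1]=2 prod=2 -> [5 7 7]
Step 5: demand=4,sold=4 ship[1->2]=2 ship[0->1]=2 prod=2 -> [5 7 5]
Step 6: demand=4,sold=4 ship[1->2]=2 ship[0->1]=2 prod=2 -> [5 7 3]
Step 7: demand=4,sold=3 ship[1->2]=2 ship[0->1]=2 prod=2 -> [5 7 2]
Step 8: demand=4,sold=2 ship[1->2]=2 ship[0->1]=2 prod=2 -> [5 7 2]
Step 9: demand=4,sold=2 ship[1->2]=2 ship[0->1]=2 prod=2 -> [5 7 2]
Step 10: demand=4,sold=2 ship[1->2]=2 ship[0->1]=2 prod=2 -> [5 7 2]
Step 11: demand=4,sold=2 ship[1->2]=2 ship[0->1]=2 prod=2 -> [5 7 2]
Step 12: demand=4,sold=2 ship[1->2]=2 ship[0->1]=2 prod=2 -> [5 7 2]
First stockout at step 7

7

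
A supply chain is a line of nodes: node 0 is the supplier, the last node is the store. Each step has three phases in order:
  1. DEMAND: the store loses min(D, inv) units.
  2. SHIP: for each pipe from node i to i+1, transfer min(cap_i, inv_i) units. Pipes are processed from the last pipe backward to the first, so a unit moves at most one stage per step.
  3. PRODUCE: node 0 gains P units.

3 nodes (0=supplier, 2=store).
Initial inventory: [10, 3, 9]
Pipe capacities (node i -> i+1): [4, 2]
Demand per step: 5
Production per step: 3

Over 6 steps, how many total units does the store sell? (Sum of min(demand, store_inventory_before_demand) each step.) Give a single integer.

Answer: 19

Derivation:
Step 1: sold=5 (running total=5) -> [9 5 6]
Step 2: sold=5 (running total=10) -> [8 7 3]
Step 3: sold=3 (running total=13) -> [7 9 2]
Step 4: sold=2 (running total=15) -> [6 11 2]
Step 5: sold=2 (running total=17) -> [5 13 2]
Step 6: sold=2 (running total=19) -> [4 15 2]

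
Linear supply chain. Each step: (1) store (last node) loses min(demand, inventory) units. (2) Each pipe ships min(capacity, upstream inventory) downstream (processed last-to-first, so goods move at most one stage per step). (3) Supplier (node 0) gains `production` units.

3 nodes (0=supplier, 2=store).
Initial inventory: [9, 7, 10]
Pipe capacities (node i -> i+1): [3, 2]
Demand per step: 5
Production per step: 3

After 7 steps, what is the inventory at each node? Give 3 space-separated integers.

Step 1: demand=5,sold=5 ship[1->2]=2 ship[0->1]=3 prod=3 -> inv=[9 8 7]
Step 2: demand=5,sold=5 ship[1->2]=2 ship[0->1]=3 prod=3 -> inv=[9 9 4]
Step 3: demand=5,sold=4 ship[1->2]=2 ship[0->1]=3 prod=3 -> inv=[9 10 2]
Step 4: demand=5,sold=2 ship[1->2]=2 ship[0->1]=3 prod=3 -> inv=[9 11 2]
Step 5: demand=5,sold=2 ship[1->2]=2 ship[0->1]=3 prod=3 -> inv=[9 12 2]
Step 6: demand=5,sold=2 ship[1->2]=2 ship[0->1]=3 prod=3 -> inv=[9 13 2]
Step 7: demand=5,sold=2 ship[1->2]=2 ship[0->1]=3 prod=3 -> inv=[9 14 2]

9 14 2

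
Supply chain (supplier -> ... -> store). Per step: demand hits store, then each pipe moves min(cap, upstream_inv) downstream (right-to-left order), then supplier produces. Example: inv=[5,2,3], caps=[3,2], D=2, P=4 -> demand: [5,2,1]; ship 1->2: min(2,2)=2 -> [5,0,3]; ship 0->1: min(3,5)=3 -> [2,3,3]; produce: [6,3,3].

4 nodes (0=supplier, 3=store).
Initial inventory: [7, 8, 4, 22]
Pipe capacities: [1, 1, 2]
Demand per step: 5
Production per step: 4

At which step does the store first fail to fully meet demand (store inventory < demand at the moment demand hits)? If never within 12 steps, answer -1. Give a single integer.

Step 1: demand=5,sold=5 ship[2->3]=2 ship[1->2]=1 ship[0->1]=1 prod=4 -> [10 8 3 19]
Step 2: demand=5,sold=5 ship[2->3]=2 ship[1->2]=1 ship[0->1]=1 prod=4 -> [13 8 2 16]
Step 3: demand=5,sold=5 ship[2->3]=2 ship[1->2]=1 ship[0->1]=1 prod=4 -> [16 8 1 13]
Step 4: demand=5,sold=5 ship[2->3]=1 ship[1->2]=1 ship[0->1]=1 prod=4 -> [19 8 1 9]
Step 5: demand=5,sold=5 ship[2->3]=1 ship[1->2]=1 ship[0->1]=1 prod=4 -> [22 8 1 5]
Step 6: demand=5,sold=5 ship[2->3]=1 ship[1->2]=1 ship[0->1]=1 prod=4 -> [25 8 1 1]
Step 7: demand=5,sold=1 ship[2->3]=1 ship[1->2]=1 ship[0->1]=1 prod=4 -> [28 8 1 1]
Step 8: demand=5,sold=1 ship[2->3]=1 ship[1->2]=1 ship[0->1]=1 prod=4 -> [31 8 1 1]
Step 9: demand=5,sold=1 ship[2->3]=1 ship[1->2]=1 ship[0->1]=1 prod=4 -> [34 8 1 1]
Step 10: demand=5,sold=1 ship[2->3]=1 ship[1->2]=1 ship[0->1]=1 prod=4 -> [37 8 1 1]
Step 11: demand=5,sold=1 ship[2->3]=1 ship[1->2]=1 ship[0->1]=1 prod=4 -> [40 8 1 1]
Step 12: demand=5,sold=1 ship[2->3]=1 ship[1->2]=1 ship[0->1]=1 prod=4 -> [43 8 1 1]
First stockout at step 7

7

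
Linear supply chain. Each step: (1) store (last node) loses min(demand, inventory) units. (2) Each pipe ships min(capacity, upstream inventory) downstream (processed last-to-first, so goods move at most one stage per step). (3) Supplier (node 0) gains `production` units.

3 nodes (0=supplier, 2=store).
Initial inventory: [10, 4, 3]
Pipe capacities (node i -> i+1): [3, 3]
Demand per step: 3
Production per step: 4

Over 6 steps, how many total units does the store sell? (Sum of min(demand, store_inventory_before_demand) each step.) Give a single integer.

Answer: 18

Derivation:
Step 1: sold=3 (running total=3) -> [11 4 3]
Step 2: sold=3 (running total=6) -> [12 4 3]
Step 3: sold=3 (running total=9) -> [13 4 3]
Step 4: sold=3 (running total=12) -> [14 4 3]
Step 5: sold=3 (running total=15) -> [15 4 3]
Step 6: sold=3 (running total=18) -> [16 4 3]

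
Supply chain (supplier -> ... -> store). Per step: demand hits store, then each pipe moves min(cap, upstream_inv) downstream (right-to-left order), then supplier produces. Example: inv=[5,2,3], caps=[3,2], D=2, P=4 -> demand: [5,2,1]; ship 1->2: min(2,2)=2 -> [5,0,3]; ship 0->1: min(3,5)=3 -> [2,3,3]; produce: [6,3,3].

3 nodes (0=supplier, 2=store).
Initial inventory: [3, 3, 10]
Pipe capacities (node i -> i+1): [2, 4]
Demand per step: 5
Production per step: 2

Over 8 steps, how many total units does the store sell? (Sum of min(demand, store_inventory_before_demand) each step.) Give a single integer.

Answer: 25

Derivation:
Step 1: sold=5 (running total=5) -> [3 2 8]
Step 2: sold=5 (running total=10) -> [3 2 5]
Step 3: sold=5 (running total=15) -> [3 2 2]
Step 4: sold=2 (running total=17) -> [3 2 2]
Step 5: sold=2 (running total=19) -> [3 2 2]
Step 6: sold=2 (running total=21) -> [3 2 2]
Step 7: sold=2 (running total=23) -> [3 2 2]
Step 8: sold=2 (running total=25) -> [3 2 2]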